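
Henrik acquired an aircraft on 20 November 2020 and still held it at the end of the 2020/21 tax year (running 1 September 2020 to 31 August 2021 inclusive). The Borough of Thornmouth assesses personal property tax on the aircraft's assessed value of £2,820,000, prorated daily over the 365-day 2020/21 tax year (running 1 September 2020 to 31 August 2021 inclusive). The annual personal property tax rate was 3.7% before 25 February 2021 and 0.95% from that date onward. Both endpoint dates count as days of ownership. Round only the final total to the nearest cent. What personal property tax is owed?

20 November 2020 – 24 February 2021: 97 days at 3.7% → £2,820,000 × 3.7% × 97/365 = £27,728.7123
25 February – 31 August 2021: 188 days at 0.95% → £2,820,000 × 0.95% × 188/365 = £13,798.6849
Total = £41,527.3973

£41,527.40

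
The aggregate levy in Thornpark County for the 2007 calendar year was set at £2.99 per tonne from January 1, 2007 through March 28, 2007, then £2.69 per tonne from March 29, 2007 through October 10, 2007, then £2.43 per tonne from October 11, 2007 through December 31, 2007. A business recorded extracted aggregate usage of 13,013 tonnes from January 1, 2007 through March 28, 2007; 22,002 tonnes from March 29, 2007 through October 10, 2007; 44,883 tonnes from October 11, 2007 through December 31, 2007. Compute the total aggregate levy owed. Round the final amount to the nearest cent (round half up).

£207159.94

January 1 – March 28, 2007: 13,013 tonnes at £2.99/tonne → £38908.87
March 29 – October 10, 2007: 22,002 tonnes at £2.69/tonne → £59185.38
October 11 – December 31, 2007: 44,883 tonnes at £2.43/tonne → £109065.69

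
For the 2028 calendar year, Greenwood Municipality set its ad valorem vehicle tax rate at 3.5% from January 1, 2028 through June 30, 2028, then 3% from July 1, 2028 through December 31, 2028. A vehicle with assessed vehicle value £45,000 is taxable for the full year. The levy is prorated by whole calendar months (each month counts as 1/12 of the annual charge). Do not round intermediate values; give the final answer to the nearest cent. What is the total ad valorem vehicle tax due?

£1,462.50

January 1 – June 30, 2028: 6 months at 3.5% → £45,000 × 3.5% × 6/12 = £787.5000
July 1 – December 31, 2028: 6 months at 3% → £45,000 × 3% × 6/12 = £675.0000
Total = £1,462.5000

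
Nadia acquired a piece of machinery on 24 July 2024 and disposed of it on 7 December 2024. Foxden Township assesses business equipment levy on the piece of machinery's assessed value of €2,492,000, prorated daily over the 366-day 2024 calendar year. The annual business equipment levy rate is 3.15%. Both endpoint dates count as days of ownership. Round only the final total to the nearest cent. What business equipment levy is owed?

€29,383.13

Days held (24 July – 7 December 2024): 137 out of 366
Tax = €2,492,000 × 3.15% × 137/366 = €29,383.1311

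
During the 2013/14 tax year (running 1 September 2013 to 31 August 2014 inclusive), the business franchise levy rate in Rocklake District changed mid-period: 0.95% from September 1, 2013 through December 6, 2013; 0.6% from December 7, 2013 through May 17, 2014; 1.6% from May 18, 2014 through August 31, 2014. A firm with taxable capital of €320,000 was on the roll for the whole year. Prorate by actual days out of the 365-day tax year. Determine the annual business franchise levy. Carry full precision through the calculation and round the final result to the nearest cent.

September 1 – December 6, 2013: 97 days at 0.95% → €320,000 × 0.95% × 97/365 = €807.8904
December 7, 2013 – May 17, 2014: 162 days at 0.6% → €320,000 × 0.6% × 162/365 = €852.1644
May 18 – August 31, 2014: 106 days at 1.6% → €320,000 × 1.6% × 106/365 = €1,486.9041
Total = €3,146.9589

€3,146.96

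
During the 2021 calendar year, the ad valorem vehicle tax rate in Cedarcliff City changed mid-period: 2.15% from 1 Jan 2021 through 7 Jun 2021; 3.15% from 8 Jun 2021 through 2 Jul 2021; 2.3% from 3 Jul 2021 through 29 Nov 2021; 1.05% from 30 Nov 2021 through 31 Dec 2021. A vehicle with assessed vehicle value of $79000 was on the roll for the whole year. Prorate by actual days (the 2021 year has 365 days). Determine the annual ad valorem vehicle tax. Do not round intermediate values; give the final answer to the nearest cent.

$1725.12

1 Jan – 7 Jun 2021: 158 days at 2.15% → $79000 × 2.15% × 158/365 = $735.2411
8 Jun – 2 Jul 2021: 25 days at 3.15% → $79000 × 3.15% × 25/365 = $170.4452
3 Jul – 29 Nov 2021: 150 days at 2.3% → $79000 × 2.3% × 150/365 = $746.7123
30 Nov – 31 Dec 2021: 32 days at 1.05% → $79000 × 1.05% × 32/365 = $72.7233
Total = $1725.1219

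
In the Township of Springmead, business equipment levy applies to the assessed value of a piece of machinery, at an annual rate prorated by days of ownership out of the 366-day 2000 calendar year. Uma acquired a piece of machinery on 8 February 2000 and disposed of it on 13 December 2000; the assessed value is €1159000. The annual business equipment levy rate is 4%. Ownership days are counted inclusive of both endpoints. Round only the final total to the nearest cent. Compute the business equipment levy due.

Days held (8 February – 13 December 2000): 310 out of 366
Tax = €1159000 × 4% × 310/366 = €39266.6667

€39266.67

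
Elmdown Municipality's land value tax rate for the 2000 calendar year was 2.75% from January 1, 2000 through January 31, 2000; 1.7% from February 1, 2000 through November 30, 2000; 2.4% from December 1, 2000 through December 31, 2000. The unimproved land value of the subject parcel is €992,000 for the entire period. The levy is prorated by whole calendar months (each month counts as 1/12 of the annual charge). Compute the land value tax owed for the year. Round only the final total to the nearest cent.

January 1 – January 31, 2000: 1 month at 2.75% → €992,000 × 2.75% × 1/12 = €2,273.3333
February 1 – November 30, 2000: 10 months at 1.7% → €992,000 × 1.7% × 10/12 = €14,053.3333
December 1 – December 31, 2000: 1 month at 2.4% → €992,000 × 2.4% × 1/12 = €1,984.0000
Total = €18,310.6667

€18,310.67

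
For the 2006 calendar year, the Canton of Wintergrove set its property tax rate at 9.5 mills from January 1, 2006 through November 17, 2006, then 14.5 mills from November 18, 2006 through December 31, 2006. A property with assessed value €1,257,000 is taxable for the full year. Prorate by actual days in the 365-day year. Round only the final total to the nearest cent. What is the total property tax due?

January 1 – November 17, 2006: 321 days at 9.5 mills → €1,257,000 × 0.95% × 321/365 = €10,501.9767
November 18 – December 31, 2006: 44 days at 14.5 mills → €1,257,000 × 1.45% × 44/365 = €2,197.1671
Total = €12,699.1438

€12,699.14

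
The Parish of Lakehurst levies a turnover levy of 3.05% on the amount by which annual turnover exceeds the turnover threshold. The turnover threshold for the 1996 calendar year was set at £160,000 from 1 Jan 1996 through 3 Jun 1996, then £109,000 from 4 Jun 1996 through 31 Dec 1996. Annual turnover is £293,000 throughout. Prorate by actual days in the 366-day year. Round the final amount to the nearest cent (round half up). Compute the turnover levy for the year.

£4,953.25

1 Jan – 3 Jun 1996: 155 days, exemption £160,000 → (£293,000 − £160,000) × 3.05% × 155/366 = £1,717.9167
4 Jun – 31 Dec 1996: 211 days, exemption £109,000 → (£293,000 − £109,000) × 3.05% × 211/366 = £3,235.3333
Total = £4,953.2500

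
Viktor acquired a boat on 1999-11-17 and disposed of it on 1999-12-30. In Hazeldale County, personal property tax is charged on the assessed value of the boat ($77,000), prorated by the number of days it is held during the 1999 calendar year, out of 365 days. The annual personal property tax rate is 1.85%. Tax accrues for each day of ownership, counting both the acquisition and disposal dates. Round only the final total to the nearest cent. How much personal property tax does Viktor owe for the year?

$171.72

Days held (1999-11-17 to 1999-12-30): 44 out of 365
Tax = $77,000 × 1.85% × 44/365 = $171.7205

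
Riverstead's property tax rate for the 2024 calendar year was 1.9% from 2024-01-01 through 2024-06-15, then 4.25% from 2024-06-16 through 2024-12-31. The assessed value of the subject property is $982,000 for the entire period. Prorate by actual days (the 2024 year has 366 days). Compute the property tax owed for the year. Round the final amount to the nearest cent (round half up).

$31,205.33

2024-01-01 to 2024-06-15: 167 days at 1.9% → $982,000 × 1.9% × 167/366 = $8,513.3497
2024-06-16 to 2024-12-31: 199 days at 4.25% → $982,000 × 4.25% × 199/366 = $22,691.9809
Total = $31,205.3306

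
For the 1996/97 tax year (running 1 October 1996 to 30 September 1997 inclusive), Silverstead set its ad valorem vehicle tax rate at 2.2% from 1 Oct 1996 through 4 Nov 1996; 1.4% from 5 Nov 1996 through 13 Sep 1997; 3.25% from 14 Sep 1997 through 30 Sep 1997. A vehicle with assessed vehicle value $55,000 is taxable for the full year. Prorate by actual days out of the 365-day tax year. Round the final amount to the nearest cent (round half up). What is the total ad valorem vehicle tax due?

$859.58

1 Oct – 4 Nov 1996: 35 days at 2.2% → $55,000 × 2.2% × 35/365 = $116.0274
5 Nov 1996 – 13 Sep 1997: 313 days at 1.4% → $55,000 × 1.4% × 313/365 = $660.3014
14 Sep – 30 Sep 1997: 17 days at 3.25% → $55,000 × 3.25% × 17/365 = $83.2534
Total = $859.5822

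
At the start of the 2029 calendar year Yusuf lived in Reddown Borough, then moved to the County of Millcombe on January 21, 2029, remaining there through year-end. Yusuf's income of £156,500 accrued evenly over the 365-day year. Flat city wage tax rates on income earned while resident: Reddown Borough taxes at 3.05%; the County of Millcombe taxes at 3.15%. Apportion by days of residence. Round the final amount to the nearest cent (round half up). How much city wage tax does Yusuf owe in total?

Reddown Borough, January 1 – January 20, 2029: 20 days → £156,500 × 3.05% × 20/365 = £261.5479
The County of Millcombe, January 21 – December 31, 2029: 345 days → £156,500 × 3.15% × 345/365 = £4,659.6267
Total = £4,921.1747

£4,921.17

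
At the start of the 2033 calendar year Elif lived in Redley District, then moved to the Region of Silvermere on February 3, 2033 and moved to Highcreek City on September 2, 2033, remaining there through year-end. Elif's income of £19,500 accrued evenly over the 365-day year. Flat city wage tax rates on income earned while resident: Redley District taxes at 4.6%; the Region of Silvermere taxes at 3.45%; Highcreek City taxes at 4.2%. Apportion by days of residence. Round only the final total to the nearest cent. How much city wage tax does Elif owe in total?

Redley District, January 1 – February 2, 2033: 33 days → £19,500 × 4.6% × 33/365 = £81.0986
The Region of Silvermere, February 3 – September 1, 2033: 211 days → £19,500 × 3.45% × 211/365 = £388.9048
Highcreek City, September 2 – December 31, 2033: 121 days → £19,500 × 4.2% × 121/365 = £271.5041
Total = £741.5075

£741.51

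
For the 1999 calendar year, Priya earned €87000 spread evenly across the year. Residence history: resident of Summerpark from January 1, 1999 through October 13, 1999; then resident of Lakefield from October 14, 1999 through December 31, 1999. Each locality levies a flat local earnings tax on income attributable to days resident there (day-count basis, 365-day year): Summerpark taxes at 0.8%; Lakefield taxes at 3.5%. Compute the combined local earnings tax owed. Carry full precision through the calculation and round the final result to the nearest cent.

Summerpark, January 1 – October 13, 1999: 286 days → €87000 × 0.8% × 286/365 = €545.3589
Lakefield, October 14 – December 31, 1999: 79 days → €87000 × 3.5% × 79/365 = €659.0548
Total = €1204.4137

€1204.41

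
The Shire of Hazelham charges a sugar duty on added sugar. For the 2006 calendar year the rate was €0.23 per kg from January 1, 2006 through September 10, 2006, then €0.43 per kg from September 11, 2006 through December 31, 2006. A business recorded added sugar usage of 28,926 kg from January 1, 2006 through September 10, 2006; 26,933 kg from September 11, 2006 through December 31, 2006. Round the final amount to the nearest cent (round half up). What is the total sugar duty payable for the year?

€18,234.17

January 1 – September 10, 2006: 28,926 kg at €0.23/kg → €6,652.98
September 11 – December 31, 2006: 26,933 kg at €0.43/kg → €11,581.19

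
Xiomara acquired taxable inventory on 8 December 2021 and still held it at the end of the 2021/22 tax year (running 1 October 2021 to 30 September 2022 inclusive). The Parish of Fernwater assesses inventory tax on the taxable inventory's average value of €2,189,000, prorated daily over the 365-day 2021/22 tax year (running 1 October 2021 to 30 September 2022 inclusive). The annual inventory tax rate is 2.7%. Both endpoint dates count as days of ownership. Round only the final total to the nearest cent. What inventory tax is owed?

€48,092.03

Days held (8 December 2021 – 30 September 2022): 297 out of 365
Tax = €2,189,000 × 2.7% × 297/365 = €48,092.0301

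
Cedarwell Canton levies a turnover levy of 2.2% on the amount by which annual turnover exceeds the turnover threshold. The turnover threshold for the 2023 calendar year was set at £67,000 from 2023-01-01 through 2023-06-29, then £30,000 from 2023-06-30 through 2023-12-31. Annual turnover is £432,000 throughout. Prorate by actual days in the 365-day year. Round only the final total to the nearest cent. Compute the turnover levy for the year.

£8,442.58

2023-01-01 to 2023-06-29: 180 days, exemption £67,000 → (£432,000 − £67,000) × 2.2% × 180/365 = £3,960.0000
2023-06-30 to 2023-12-31: 185 days, exemption £30,000 → (£432,000 − £30,000) × 2.2% × 185/365 = £4,482.5753
Total = £8,442.5753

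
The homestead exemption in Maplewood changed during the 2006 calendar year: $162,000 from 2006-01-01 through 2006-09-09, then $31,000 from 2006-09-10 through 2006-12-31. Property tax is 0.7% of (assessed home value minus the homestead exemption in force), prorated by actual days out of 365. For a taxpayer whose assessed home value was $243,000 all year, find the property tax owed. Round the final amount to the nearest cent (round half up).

$850.89

2006-01-01 to 2006-09-09: 252 days, exemption $162,000 → ($243,000 − $162,000) × 0.7% × 252/365 = $391.4630
2006-09-10 to 2006-12-31: 113 days, exemption $31,000 → ($243,000 − $31,000) × 0.7% × 113/365 = $459.4301
Total = $850.8932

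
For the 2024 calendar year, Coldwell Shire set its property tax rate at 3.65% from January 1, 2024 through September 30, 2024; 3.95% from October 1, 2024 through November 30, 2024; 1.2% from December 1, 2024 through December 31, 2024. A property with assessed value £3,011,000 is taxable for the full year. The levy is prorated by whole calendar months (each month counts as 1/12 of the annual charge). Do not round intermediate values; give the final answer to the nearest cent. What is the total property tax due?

£105,259.54

January 1 – September 30, 2024: 9 months at 3.65% → £3,011,000 × 3.65% × 9/12 = £82,426.1250
October 1 – November 30, 2024: 2 months at 3.95% → £3,011,000 × 3.95% × 2/12 = £19,822.4167
December 1 – December 31, 2024: 1 month at 1.2% → £3,011,000 × 1.2% × 1/12 = £3,011.0000
Total = £105,259.5417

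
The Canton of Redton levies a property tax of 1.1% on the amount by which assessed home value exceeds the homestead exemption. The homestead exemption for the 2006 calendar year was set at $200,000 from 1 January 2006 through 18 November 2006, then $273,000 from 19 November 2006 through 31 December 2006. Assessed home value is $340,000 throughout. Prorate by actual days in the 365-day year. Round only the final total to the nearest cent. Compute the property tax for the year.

1 January – 18 November 2006: 322 days, exemption $200,000 → ($340,000 − $200,000) × 1.1% × 322/365 = $1,358.5753
19 November – 31 December 2006: 43 days, exemption $273,000 → ($340,000 − $273,000) × 1.1% × 43/365 = $86.8247
Total = $1,445.4000

$1,445.40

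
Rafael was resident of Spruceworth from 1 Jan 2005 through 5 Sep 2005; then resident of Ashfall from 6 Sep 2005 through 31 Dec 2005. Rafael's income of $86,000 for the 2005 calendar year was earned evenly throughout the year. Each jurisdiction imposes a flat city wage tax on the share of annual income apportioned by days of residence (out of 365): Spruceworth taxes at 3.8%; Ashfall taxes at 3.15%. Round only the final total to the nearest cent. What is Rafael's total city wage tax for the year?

$3,088.81

Spruceworth, 1 Jan – 5 Sep 2005: 248 days → $86,000 × 3.8% × 248/365 = $2,220.4493
Ashfall, 6 Sep – 31 Dec 2005: 117 days → $86,000 × 3.15% × 117/365 = $868.3644
Total = $3,088.8137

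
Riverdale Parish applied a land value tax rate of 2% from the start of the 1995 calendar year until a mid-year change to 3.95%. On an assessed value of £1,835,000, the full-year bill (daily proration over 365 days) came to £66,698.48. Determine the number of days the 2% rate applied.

Let d = days at the first rate; then 365 − d days at the second rate.
£1,835,000 × [2%·d + 3.95%·(365−d)] / 365 = £66,698.48
Solving gives d = 59, so the new rate took effect on 1 March 1995.

59 days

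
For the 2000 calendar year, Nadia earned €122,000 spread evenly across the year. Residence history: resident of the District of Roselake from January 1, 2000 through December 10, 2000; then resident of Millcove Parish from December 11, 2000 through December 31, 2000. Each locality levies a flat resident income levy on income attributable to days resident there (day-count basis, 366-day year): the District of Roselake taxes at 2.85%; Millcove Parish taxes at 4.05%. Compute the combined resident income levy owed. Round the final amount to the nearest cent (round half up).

€3,561.00

The District of Roselake, January 1 – December 10, 2000: 345 days → €122,000 × 2.85% × 345/366 = €3,277.5000
Millcove Parish, December 11 – December 31, 2000: 21 days → €122,000 × 4.05% × 21/366 = €283.5000
Total = €3,561.0000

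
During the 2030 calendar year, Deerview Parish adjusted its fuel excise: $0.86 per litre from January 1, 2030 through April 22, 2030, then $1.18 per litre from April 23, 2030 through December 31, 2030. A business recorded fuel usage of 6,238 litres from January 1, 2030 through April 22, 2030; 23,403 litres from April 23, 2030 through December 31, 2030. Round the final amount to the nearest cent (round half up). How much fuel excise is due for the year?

$32,980.22

January 1 – April 22, 2030: 6,238 litres at $0.86/litre → $5,364.68
April 23 – December 31, 2030: 23,403 litres at $1.18/litre → $27,615.54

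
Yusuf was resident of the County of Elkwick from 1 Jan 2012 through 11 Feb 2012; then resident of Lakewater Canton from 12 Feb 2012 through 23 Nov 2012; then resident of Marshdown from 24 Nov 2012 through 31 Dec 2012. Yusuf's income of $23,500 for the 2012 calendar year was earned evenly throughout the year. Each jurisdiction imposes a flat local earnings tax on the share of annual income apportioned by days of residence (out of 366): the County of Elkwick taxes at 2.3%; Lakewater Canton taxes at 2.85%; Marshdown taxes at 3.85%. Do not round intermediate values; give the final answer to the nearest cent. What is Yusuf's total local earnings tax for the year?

$679.32

The County of Elkwick, 1 Jan – 11 Feb 2012: 42 days → $23,500 × 2.3% × 42/366 = $62.0246
Lakewater Canton, 12 Feb – 23 Nov 2012: 286 days → $23,500 × 2.85% × 286/366 = $523.3566
Marshdown, 24 Nov – 31 Dec 2012: 38 days → $23,500 × 3.85% × 38/366 = $93.9358
Total = $679.3169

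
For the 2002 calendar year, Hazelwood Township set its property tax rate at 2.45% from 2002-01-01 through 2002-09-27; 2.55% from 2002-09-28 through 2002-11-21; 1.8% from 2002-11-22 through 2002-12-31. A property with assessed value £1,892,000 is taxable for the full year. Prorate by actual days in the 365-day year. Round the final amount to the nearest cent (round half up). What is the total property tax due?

2002-01-01 to 2002-09-27: 270 days at 2.45% → £1,892,000 × 2.45% × 270/365 = £34,289.2603
2002-09-28 to 2002-11-21: 55 days at 2.55% → £1,892,000 × 2.55% × 55/365 = £7,269.9452
2002-11-22 to 2002-12-31: 40 days at 1.8% → £1,892,000 × 1.8% × 40/365 = £3,732.1644
Total = £45,291.3699

£45,291.37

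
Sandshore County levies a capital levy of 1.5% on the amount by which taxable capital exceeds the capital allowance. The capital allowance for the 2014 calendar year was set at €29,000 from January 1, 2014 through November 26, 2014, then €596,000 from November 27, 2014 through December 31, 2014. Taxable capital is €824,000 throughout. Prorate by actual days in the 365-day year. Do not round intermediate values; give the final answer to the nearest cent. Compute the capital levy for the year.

€11,109.45

January 1 – November 26, 2014: 330 days, exemption €29,000 → (€824,000 − €29,000) × 1.5% × 330/365 = €10,781.5068
November 27 – December 31, 2014: 35 days, exemption €596,000 → (€824,000 − €596,000) × 1.5% × 35/365 = €327.9452
Total = €11,109.4521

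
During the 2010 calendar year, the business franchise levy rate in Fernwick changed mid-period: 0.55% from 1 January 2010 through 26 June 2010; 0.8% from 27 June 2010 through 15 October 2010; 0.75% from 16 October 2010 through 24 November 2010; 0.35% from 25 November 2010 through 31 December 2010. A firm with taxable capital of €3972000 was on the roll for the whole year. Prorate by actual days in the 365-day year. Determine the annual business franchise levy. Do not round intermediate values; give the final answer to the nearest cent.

1 January – 26 June 2010: 177 days at 0.55% → €3972000 × 0.55% × 177/365 = €10593.8137
27 June – 15 October 2010: 111 days at 0.8% → €3972000 × 0.8% × 111/365 = €9663.3863
16 October – 24 November 2010: 40 days at 0.75% → €3972000 × 0.75% × 40/365 = €3264.6575
25 November – 31 December 2010: 37 days at 0.35% → €3972000 × 0.35% × 37/365 = €1409.2438
Total = €24931.1014

€24931.10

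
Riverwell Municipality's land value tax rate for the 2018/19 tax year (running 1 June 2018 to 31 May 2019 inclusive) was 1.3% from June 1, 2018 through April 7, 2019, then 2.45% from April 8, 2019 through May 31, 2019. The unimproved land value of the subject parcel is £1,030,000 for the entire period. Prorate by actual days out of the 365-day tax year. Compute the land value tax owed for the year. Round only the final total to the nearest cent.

£15,142.41

June 1, 2018 – April 7, 2019: 311 days at 1.3% → £1,030,000 × 1.3% × 311/365 = £11,409.0137
April 8 – May 31, 2019: 54 days at 2.45% → £1,030,000 × 2.45% × 54/365 = £3,733.3973
Total = £15,142.4110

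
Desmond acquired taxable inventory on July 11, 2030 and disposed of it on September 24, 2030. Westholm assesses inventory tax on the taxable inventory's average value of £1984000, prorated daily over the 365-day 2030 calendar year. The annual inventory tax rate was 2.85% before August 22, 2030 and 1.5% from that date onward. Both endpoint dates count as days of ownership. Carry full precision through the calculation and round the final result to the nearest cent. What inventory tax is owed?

July 11 – August 21, 2030: 42 days at 2.85% → £1984000 × 2.85% × 42/365 = £6506.4329
August 22 – September 24, 2030: 34 days at 1.5% → £1984000 × 1.5% × 34/365 = £2772.1644
Total = £9278.5973

£9278.60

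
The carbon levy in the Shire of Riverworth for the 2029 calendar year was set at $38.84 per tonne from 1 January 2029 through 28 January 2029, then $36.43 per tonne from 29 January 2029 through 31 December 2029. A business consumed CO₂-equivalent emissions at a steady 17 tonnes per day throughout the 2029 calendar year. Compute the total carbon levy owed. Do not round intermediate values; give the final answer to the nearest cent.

$227,195.31

1 January – 28 January 2029: 28 days × 17 tonnes/day = 476 tonnes at $38.84/tonne → $18,487.84
29 January – 31 December 2029: 337 days × 17 tonnes/day = 5,729 tonnes at $36.43/tonne → $208,707.47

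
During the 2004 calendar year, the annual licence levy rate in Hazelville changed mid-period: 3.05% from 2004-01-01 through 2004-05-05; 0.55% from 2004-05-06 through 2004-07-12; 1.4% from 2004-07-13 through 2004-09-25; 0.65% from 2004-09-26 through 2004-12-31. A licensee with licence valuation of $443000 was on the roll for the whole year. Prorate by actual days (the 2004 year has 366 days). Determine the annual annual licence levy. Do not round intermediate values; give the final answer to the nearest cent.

$7138.23

2004-01-01 to 2004-05-05: 126 days at 3.05% → $443000 × 3.05% × 126/366 = $4651.5000
2004-05-06 to 2004-07-12: 68 days at 0.55% → $443000 × 0.55% × 68/366 = $452.6831
2004-07-13 to 2004-09-25: 75 days at 1.4% → $443000 × 1.4% × 75/366 = $1270.9016
2004-09-26 to 2004-12-31: 97 days at 0.65% → $443000 × 0.65% × 97/366 = $763.1462
Total = $7138.2309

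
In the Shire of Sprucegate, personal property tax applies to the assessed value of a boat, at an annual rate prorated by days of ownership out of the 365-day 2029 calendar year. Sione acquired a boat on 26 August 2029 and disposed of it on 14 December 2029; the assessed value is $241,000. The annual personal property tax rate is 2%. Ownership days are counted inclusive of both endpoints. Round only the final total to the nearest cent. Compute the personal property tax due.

Days held (26 August – 14 December 2029): 111 out of 365
Tax = $241,000 × 2% × 111/365 = $1,465.8082

$1,465.81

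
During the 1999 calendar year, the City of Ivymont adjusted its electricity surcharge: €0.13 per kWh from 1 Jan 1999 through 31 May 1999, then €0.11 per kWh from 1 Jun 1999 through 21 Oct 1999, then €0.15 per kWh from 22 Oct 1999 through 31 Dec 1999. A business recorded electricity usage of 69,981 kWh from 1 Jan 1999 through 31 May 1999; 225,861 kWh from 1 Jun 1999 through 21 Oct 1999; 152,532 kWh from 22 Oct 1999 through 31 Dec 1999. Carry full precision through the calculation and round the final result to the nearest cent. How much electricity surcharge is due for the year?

1 Jan – 31 May 1999: 69,981 kWh at €0.13/kWh → €9,097.53
1 Jun – 21 Oct 1999: 225,861 kWh at €0.11/kWh → €24,844.71
22 Oct – 31 Dec 1999: 152,532 kWh at €0.15/kWh → €22,879.80

€56,822.04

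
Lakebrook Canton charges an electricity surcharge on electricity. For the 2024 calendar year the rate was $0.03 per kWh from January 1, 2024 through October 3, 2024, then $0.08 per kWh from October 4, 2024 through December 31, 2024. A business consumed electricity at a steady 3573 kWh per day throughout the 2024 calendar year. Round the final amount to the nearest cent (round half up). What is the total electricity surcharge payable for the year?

January 1 – October 3, 2024: 277 days × 3573 kWh/day = 989,721 kWh at $0.03/kWh → $29,691.63
October 4 – December 31, 2024: 89 days × 3573 kWh/day = 317,997 kWh at $0.08/kWh → $25,439.76

$55,131.39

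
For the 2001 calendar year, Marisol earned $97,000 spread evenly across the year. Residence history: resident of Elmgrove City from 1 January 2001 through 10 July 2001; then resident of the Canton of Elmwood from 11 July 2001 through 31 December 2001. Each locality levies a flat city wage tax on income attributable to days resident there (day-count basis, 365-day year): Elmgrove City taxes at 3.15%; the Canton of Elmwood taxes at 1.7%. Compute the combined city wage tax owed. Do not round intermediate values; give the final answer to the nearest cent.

$2,385.00

Elmgrove City, 1 January – 10 July 2001: 191 days → $97,000 × 3.15% × 191/365 = $1,598.9055
The Canton of Elmwood, 11 July – 31 December 2001: 174 days → $97,000 × 1.7% × 174/365 = $786.0986
Total = $2,385.0041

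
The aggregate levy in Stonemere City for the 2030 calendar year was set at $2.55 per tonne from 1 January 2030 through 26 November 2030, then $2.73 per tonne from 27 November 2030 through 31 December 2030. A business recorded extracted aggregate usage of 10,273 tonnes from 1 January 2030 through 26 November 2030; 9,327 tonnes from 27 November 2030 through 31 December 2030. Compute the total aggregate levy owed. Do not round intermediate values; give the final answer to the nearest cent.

$51,658.86

1 January – 26 November 2030: 10,273 tonnes at $2.55/tonne → $26,196.15
27 November – 31 December 2030: 9,327 tonnes at $2.73/tonne → $25,462.71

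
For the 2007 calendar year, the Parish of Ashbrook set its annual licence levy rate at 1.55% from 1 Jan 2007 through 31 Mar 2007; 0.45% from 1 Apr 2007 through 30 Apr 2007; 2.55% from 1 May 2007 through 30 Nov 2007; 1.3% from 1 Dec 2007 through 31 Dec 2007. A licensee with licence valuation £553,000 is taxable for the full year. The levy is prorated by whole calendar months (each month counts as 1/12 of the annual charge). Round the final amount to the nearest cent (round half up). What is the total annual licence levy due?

1 Jan – 31 Mar 2007: 3 months at 1.55% → £553,000 × 1.55% × 3/12 = £2,142.8750
1 Apr – 30 Apr 2007: 1 month at 0.45% → £553,000 × 0.45% × 1/12 = £207.3750
1 May – 30 Nov 2007: 7 months at 2.55% → £553,000 × 2.55% × 7/12 = £8,225.8750
1 Dec – 31 Dec 2007: 1 month at 1.3% → £553,000 × 1.3% × 1/12 = £599.0833
Total = £11,175.2083

£11,175.21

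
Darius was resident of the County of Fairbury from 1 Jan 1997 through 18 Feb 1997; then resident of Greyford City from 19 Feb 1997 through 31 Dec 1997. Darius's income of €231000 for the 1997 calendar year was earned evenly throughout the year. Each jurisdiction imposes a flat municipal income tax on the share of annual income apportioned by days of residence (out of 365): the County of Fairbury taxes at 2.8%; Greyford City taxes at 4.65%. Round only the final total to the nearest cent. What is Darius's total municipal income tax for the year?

The County of Fairbury, 1 Jan – 18 Feb 1997: 49 days → €231000 × 2.8% × 49/365 = €868.3068
Greyford City, 19 Feb – 31 Dec 1997: 316 days → €231000 × 4.65% × 316/365 = €9299.4904
Total = €10167.7973

€10167.80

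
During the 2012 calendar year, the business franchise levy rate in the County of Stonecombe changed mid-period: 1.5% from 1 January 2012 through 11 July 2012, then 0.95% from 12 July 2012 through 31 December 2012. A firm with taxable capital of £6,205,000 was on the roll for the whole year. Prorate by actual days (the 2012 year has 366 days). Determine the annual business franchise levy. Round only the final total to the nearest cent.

1 January – 11 July 2012: 193 days at 1.5% → £6,205,000 × 1.5% × 193/366 = £49,080.5328
12 July – 31 December 2012: 173 days at 0.95% → £6,205,000 × 0.95% × 173/366 = £27,863.1626
Total = £76,943.6954

£76,943.70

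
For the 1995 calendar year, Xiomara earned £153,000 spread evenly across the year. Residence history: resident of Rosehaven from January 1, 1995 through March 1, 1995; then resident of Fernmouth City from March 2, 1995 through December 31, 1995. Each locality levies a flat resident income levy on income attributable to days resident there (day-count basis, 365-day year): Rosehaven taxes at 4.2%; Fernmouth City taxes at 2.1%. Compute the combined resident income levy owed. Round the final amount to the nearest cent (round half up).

Rosehaven, January 1 – March 1, 1995: 60 days → £153,000 × 4.2% × 60/365 = £1,056.3288
Fernmouth City, March 2 – December 31, 1995: 305 days → £153,000 × 2.1% × 305/365 = £2,684.8356
Total = £3,741.1644

£3,741.16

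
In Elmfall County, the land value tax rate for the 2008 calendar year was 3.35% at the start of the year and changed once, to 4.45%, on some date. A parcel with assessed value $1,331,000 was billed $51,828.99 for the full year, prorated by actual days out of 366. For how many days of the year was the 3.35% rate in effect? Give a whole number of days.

Let d = days at the first rate; then 366 − d days at the second rate.
$1,331,000 × [3.35%·d + 4.45%·(366−d)] / 366 = $51,828.99
Solving gives d = 185, so the new rate took effect on July 4, 2008.

185 days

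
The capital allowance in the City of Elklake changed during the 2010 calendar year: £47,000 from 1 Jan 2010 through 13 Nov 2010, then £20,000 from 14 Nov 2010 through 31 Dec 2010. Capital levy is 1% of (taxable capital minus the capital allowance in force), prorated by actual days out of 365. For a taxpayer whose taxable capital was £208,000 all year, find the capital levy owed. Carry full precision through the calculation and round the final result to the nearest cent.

£1,645.51

1 Jan – 13 Nov 2010: 317 days, exemption £47,000 → (£208,000 − £47,000) × 1% × 317/365 = £1,398.2740
14 Nov – 31 Dec 2010: 48 days, exemption £20,000 → (£208,000 − £20,000) × 1% × 48/365 = £247.2329
Total = £1,645.5068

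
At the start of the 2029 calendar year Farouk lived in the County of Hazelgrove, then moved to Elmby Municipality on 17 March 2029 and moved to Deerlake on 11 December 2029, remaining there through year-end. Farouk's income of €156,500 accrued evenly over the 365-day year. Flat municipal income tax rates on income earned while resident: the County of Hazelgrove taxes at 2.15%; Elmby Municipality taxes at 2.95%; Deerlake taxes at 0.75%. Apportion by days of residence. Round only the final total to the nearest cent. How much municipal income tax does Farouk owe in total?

The County of Hazelgrove, 1 January – 16 March 2029: 75 days → €156,500 × 2.15% × 75/365 = €691.3870
Elmby Municipality, 17 March – 10 December 2029: 269 days → €156,500 × 2.95% × 269/365 = €3,402.4815
Deerlake, 11 December – 31 December 2029: 21 days → €156,500 × 0.75% × 21/365 = €67.5308
Total = €4,161.3993

€4,161.40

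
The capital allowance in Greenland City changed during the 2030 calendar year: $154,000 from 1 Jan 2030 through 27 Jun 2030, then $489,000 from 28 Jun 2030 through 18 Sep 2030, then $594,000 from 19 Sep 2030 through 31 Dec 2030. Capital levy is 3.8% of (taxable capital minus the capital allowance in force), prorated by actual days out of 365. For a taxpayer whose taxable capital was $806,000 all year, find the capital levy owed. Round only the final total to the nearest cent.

1 Jan – 27 Jun 2030: 178 days, exemption $154,000 → ($806,000 − $154,000) × 3.8% × 178/365 = $12,082.5425
28 Jun – 18 Sep 2030: 83 days, exemption $489,000 → ($806,000 − $489,000) × 3.8% × 83/365 = $2,739.2274
19 Sep – 31 Dec 2030: 104 days, exemption $594,000 → ($806,000 − $594,000) × 3.8% × 104/365 = $2,295.4082
Total = $17,117.1781

$17,117.18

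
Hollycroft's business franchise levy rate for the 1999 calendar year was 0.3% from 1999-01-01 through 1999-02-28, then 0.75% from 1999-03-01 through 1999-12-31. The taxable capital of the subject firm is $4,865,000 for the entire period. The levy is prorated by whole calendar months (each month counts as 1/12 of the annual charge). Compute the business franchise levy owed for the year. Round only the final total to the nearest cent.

1999-01-01 to 1999-02-28: 2 months at 0.3% → $4,865,000 × 0.3% × 2/12 = $2,432.5000
1999-03-01 to 1999-12-31: 10 months at 0.75% → $4,865,000 × 0.75% × 10/12 = $30,406.2500
Total = $32,838.7500

$32,838.75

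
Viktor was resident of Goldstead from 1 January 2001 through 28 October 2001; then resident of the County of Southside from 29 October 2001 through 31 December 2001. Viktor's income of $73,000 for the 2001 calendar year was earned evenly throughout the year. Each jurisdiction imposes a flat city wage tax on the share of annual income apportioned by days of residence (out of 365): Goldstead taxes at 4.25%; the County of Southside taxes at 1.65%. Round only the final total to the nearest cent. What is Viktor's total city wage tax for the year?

$2,769.70

Goldstead, 1 January – 28 October 2001: 301 days → $73,000 × 4.25% × 301/365 = $2,558.5000
The County of Southside, 29 October – 31 December 2001: 64 days → $73,000 × 1.65% × 64/365 = $211.2000
Total = $2,769.7000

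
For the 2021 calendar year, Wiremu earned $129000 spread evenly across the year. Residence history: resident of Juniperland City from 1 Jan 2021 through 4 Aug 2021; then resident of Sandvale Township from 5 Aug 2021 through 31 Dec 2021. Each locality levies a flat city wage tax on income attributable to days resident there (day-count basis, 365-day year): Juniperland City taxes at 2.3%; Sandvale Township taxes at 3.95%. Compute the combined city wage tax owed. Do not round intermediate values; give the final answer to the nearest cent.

$3835.89

Juniperland City, 1 Jan – 4 Aug 2021: 216 days → $129000 × 2.3% × 216/365 = $1755.8137
Sandvale Township, 5 Aug – 31 Dec 2021: 149 days → $129000 × 3.95% × 149/365 = $2080.0808
Total = $3835.8945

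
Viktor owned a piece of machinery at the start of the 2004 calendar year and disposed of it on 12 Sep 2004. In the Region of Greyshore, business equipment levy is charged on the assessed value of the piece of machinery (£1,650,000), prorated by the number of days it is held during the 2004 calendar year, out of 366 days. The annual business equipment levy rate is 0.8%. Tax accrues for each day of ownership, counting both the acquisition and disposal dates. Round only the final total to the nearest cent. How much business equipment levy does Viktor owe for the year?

£9,232.79

Days held (1 Jan – 12 Sep 2004): 256 out of 366
Tax = £1,650,000 × 0.8% × 256/366 = £9,232.7869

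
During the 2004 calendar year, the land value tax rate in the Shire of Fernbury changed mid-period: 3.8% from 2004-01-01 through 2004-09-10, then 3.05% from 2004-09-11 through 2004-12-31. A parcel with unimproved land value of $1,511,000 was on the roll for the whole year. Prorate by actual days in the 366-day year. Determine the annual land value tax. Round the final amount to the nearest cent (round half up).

2004-01-01 to 2004-09-10: 254 days at 3.8% → $1,511,000 × 3.8% × 254/366 = $39,847.4645
2004-09-11 to 2004-12-31: 112 days at 3.05% → $1,511,000 × 3.05% × 112/366 = $14,102.6667
Total = $53,950.1311

$53,950.13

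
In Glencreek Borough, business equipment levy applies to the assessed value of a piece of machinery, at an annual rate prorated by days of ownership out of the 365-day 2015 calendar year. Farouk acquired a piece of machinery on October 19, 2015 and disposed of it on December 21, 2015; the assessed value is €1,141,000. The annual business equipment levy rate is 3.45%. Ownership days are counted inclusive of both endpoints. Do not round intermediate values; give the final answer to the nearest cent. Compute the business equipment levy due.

€6,902.27

Days held (October 19 – December 21, 2015): 64 out of 365
Tax = €1,141,000 × 3.45% × 64/365 = €6,902.2685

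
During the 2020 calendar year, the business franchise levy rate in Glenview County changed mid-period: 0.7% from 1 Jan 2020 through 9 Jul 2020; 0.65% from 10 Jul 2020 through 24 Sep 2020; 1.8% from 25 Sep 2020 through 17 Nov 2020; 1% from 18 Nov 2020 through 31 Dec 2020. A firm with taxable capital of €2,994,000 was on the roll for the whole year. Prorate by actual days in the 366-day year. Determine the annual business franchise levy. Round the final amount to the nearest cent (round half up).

1 Jan – 9 Jul 2020: 191 days at 0.7% → €2,994,000 × 0.7% × 191/366 = €10,937.0984
10 Jul – 24 Sep 2020: 77 days at 0.65% → €2,994,000 × 0.65% × 77/366 = €4,094.2541
25 Sep – 17 Nov 2020: 54 days at 1.8% → €2,994,000 × 1.8% × 54/366 = €7,951.2787
18 Nov – 31 Dec 2020: 44 days at 1% → €2,994,000 × 1% × 44/366 = €3,599.3443
Total = €26,581.9754

€26,581.98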